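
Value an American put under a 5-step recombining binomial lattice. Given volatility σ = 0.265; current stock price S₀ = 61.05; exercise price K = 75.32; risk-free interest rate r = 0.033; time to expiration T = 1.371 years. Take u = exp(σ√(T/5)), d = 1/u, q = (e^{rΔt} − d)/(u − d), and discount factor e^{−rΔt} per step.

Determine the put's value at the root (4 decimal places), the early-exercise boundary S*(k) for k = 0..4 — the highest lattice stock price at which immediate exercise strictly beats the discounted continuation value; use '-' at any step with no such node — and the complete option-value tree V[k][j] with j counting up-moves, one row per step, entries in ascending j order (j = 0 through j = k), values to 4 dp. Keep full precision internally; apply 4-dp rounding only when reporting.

price = 15.9256
boundary = - 53.1399 46.2547 53.1399 61.0500
tree:
15.9256
22.1801 9.9118
29.0653 15.1653 4.7974
35.0584 22.1801 8.3712 1.2825
40.2750 29.0653 14.2700 2.5781 0.0000
44.8157 35.0584 22.1801 5.1825 0.0000 0.0000

params: Δt=0.27420 u=1.14885 d=0.87043 q=0.49801 e^(-rΔt)=0.99099
t_5 payoffs: 44.8157 35.0584 22.1801 5.1825 0.0000 0.0000
t_4: node(4,0) S=35.0450 payoff=40.2750 vs cont=39.5965 → 40.2750 [stop]  node(4,1) S=46.2547 payoff=29.0653 vs cont=28.3868 → 29.0653 [stop]  node(4,2) S=61.0500 payoff=14.2700 vs cont=13.5915 → 14.2700 [stop]  node(4,3) S=80.5778 payoff=0.0000 vs cont=2.5781 → 2.5781 [wait]  node(4,4) S=106.3518 payoff=0.0000 vs cont=0.0000 → 0.0000 [wait]  ⇒ S*(4)=61.0500
t_3: node(3,0) S=40.2616 payoff=35.0584 vs cont=34.3799 → 35.0584 [stop]  node(3,1) S=53.1399 payoff=22.1801 vs cont=21.5016 → 22.1801 [stop]  node(3,2) S=70.1375 payoff=5.1825 vs cont=8.3712 → 8.3712 [wait]  node(3,3) S=92.5721 payoff=0.0000 vs cont=1.2825 → 1.2825 [wait]  ⇒ S*(3)=53.1399
t_2: node(2,0) S=46.2547 payoff=29.0653 vs cont=28.3868 → 29.0653 [stop]  node(2,1) S=61.0500 payoff=14.2700 vs cont=15.1653 → 15.1653 [wait]  node(2,2) S=80.5778 payoff=0.0000 vs cont=4.7974 → 4.7974 [wait]  ⇒ S*(2)=46.2547
t_1: node(1,0) S=53.1399 payoff=22.1801 vs cont=21.9435 → 22.1801 [stop]  node(1,1) S=70.1375 payoff=5.1825 vs cont=9.9118 → 9.9118 [wait]  ⇒ S*(1)=53.1399
t_0: node(0,0) S=61.0500 payoff=14.2700 vs cont=15.9256 → 15.9256 [wait]  ⇒ S*(0)=-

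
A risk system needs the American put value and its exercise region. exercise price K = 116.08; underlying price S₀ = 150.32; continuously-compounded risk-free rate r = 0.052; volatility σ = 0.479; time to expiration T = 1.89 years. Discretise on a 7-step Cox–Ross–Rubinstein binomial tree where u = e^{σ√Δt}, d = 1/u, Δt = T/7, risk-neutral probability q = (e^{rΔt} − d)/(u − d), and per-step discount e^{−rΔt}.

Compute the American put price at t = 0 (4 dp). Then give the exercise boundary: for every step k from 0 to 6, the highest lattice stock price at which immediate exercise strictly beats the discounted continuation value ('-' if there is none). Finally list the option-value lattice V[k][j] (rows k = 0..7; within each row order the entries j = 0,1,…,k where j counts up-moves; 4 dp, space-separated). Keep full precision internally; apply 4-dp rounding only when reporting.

price = 14.9819
boundary = - - - - 55.5444 71.2418 91.3753
tree:
14.9819
22.4127 6.9283
32.5315 11.5067 1.8962
45.4603 18.7150 3.6025 0.0000
60.5356 29.5784 6.8443 0.0000 0.0000
72.7741 44.8382 13.0033 0.0000 0.0000 0.0000
82.3161 60.5356 24.7047 0.0000 0.0000 0.0000 0.0000
89.7556 72.7741 44.8382 0.0000 0.0000 0.0000 0.0000 0.0000

params: Δt=0.27000 u=1.28261 d=0.77966 q=0.46621 e^(-rΔt)=0.98606
t_7 payoffs: 89.7556 72.7741 44.8382 0.0000 0.0000 0.0000 0.0000 0.0000
t_6: node(6,0) S=33.7639 payoff=82.3161 vs cont=80.6977 → 82.3161 [stop]  node(6,1) S=55.5444 payoff=60.5356 vs cont=58.9172 → 60.5356 [stop]  node(6,2) S=91.3753 payoff=24.7047 vs cont=23.6006 → 24.7047 [stop]  node(6,3) S=150.3200 payoff=0.0000 vs cont=0.0000 → 0.0000 [wait]  node(6,4) S=247.2890 payoff=0.0000 vs cont=0.0000 → 0.0000 [wait]  node(6,5) S=406.8112 payoff=0.0000 vs cont=0.0000 → 0.0000 [wait]  node(6,6) S=669.2385 payoff=0.0000 vs cont=0.0000 → 0.0000 [wait]  ⇒ S*(6)=91.3753
t_5: node(5,0) S=43.3059 payoff=72.7741 vs cont=71.1558 → 72.7741 [stop]  node(5,1) S=71.2418 payoff=44.8382 vs cont=43.2199 → 44.8382 [stop]  node(5,2) S=117.1987 payoff=0.0000 vs cont=13.0033 → 13.0033 [wait]  node(5,3) S=192.8017 payoff=0.0000 vs cont=0.0000 → 0.0000 [wait]  node(5,4) S=317.1749 payoff=0.0000 vs cont=0.0000 → 0.0000 [wait]  node(5,5) S=521.7794 payoff=0.0000 vs cont=0.0000 → 0.0000 [wait]  ⇒ S*(5)=71.2418
t_4: node(4,0) S=55.5444 payoff=60.5356 vs cont=58.9172 → 60.5356 [stop]  node(4,1) S=91.3753 payoff=24.7047 vs cont=29.5784 → 29.5784 [wait]  node(4,2) S=150.3200 payoff=0.0000 vs cont=6.8443 → 6.8443 [wait]  node(4,3) S=247.2890 payoff=0.0000 vs cont=0.0000 → 0.0000 [wait]  node(4,4) S=406.8112 payoff=0.0000 vs cont=0.0000 → 0.0000 [wait]  ⇒ S*(4)=55.5444
t_3: node(3,0) S=71.2418 payoff=44.8382 vs cont=45.4603 → 45.4603 [wait]  node(3,1) S=117.1987 payoff=0.0000 vs cont=18.7150 → 18.7150 [wait]  node(3,2) S=192.8017 payoff=0.0000 vs cont=3.6025 → 3.6025 [wait]  node(3,3) S=317.1749 payoff=0.0000 vs cont=0.0000 → 0.0000 [wait]  ⇒ S*(3)=-
t_2: node(2,0) S=91.3753 payoff=24.7047 vs cont=32.5315 → 32.5315 [wait]  node(2,1) S=150.3200 payoff=0.0000 vs cont=11.5067 → 11.5067 [wait]  node(2,2) S=247.2890 payoff=0.0000 vs cont=1.8962 → 1.8962 [wait]  ⇒ S*(2)=-
t_1: node(1,0) S=117.1987 payoff=0.0000 vs cont=22.4127 → 22.4127 [wait]  node(1,1) S=192.8017 payoff=0.0000 vs cont=6.9283 → 6.9283 [wait]  ⇒ S*(1)=-
t_0: node(0,0) S=150.3200 payoff=0.0000 vs cont=14.9819 → 14.9819 [wait]  ⇒ S*(0)=-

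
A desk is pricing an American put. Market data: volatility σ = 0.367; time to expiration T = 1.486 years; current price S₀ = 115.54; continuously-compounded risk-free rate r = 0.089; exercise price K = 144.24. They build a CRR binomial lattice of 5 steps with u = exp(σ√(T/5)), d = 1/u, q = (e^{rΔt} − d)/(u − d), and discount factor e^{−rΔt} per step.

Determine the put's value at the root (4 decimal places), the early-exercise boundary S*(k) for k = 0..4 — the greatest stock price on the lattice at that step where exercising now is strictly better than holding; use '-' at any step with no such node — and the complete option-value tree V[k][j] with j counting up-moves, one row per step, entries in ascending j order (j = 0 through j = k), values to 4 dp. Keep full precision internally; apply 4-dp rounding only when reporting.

price = 32.3893
boundary = - 94.5892 77.4373 94.5892 115.5400
tree:
32.3893
49.6508 17.9229
66.8027 30.5387 7.0518
80.8444 49.6508 14.2453 0.6887
92.3399 66.8027 28.7000 1.4633 0.0000
101.7509 80.8444 49.6508 3.1087 0.0000 0.0000

Δt=0.29720  u=1.22149  d=0.81867  q=0.51669  discount=0.97390
step 5 (expiry): payoffs max(K−S,0) = 101.7509 80.8444 49.6508 3.1087 0.0000 0.0000
step 4: (k=4,j=0): S=51.9001, (K−S)⁺=92.3399, hold=88.5746 ⇒ V=92.3399 exercise | (k=4,j=1): S=77.4373, (K−S)⁺=66.8027, hold=63.0374 ⇒ V=66.8027 exercise | (k=4,j=2): S=115.5400, (K−S)⁺=28.7000, hold=24.9348 ⇒ V=28.7000 exercise | (k=4,j=3): S=172.3909, (K−S)⁺=0.0000, hold=1.4633 ⇒ V=1.4633 continue | (k=4,j=4): S=257.2150, (K−S)⁺=0.0000, hold=0.0000 ⇒ V=0.0000 continue  boundary S*=115.5400
step 3: (k=3,j=0): S=63.3956, (K−S)⁺=80.8444, hold=77.0791 ⇒ V=80.8444 exercise | (k=3,j=1): S=94.5892, (K−S)⁺=49.6508, hold=45.8856 ⇒ V=49.6508 exercise | (k=3,j=2): S=141.1313, (K−S)⁺=3.1087, hold=14.2453 ⇒ V=14.2453 continue | (k=3,j=3): S=210.5743, (K−S)⁺=0.0000, hold=0.6887 ⇒ V=0.6887 continue  boundary S*=94.5892
step 2: (k=2,j=0): S=77.4373, (K−S)⁺=66.8027, hold=63.0374 ⇒ V=66.8027 exercise | (k=2,j=1): S=115.5400, (K−S)⁺=28.7000, hold=30.5387 ⇒ V=30.5387 continue | (k=2,j=2): S=172.3909, (K−S)⁺=0.0000, hold=7.0518 ⇒ V=7.0518 continue  boundary S*=77.4373
step 1: (k=1,j=0): S=94.5892, (K−S)⁺=49.6508, hold=46.8108 ⇒ V=49.6508 exercise | (k=1,j=1): S=141.1313, (K−S)⁺=3.1087, hold=17.9229 ⇒ V=17.9229 continue  boundary S*=94.5892
step 0: (k=0,j=0): S=115.5400, (K−S)⁺=28.7000, hold=32.3893 ⇒ V=32.3893 continue  boundary S*=-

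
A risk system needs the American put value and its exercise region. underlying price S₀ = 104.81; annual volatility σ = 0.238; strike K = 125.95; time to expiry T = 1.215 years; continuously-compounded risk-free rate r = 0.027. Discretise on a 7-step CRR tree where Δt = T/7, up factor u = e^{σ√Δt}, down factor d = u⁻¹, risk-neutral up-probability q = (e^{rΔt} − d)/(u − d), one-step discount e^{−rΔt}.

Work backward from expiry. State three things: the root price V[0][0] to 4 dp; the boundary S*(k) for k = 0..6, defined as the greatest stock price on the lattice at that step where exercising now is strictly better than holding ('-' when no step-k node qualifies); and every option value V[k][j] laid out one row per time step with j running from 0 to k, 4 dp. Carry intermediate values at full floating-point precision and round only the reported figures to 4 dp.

price = 23.6379
boundary = - - 85.9563 94.9161 85.9563 94.9161 104.8100
tree:
23.6379
31.2888 16.1752
39.9937 22.8394 9.6335
48.1078 31.0339 14.8231 4.5113
55.4560 39.9937 21.9708 7.7829 1.2675
62.1105 48.1078 31.0339 13.0740 2.5412 0.0000
68.1368 55.4560 39.9937 21.1400 5.0949 0.0000 0.0000
73.5942 62.1105 48.1078 31.0339 10.2148 0.0000 0.0000 0.0000

params: Δt=0.17357 u=1.10424 d=0.90560 q=0.49888 e^(-rΔt)=0.99532
t_7 payoffs: 73.5942 62.1105 48.1078 31.0339 10.2148 0.0000 0.0000 0.0000
t_6: node(6,0) S=57.8132 payoff=68.1368 vs cont=67.5479 → 68.1368 [stop]  node(6,1) S=70.4940 payoff=55.4560 vs cont=54.8671 → 55.4560 [stop]  node(6,2) S=85.9563 payoff=39.9937 vs cont=39.4049 → 39.9937 [stop]  node(6,3) S=104.8100 payoff=21.1400 vs cont=20.5511 → 21.1400 [stop]  node(6,4) S=127.7991 payoff=0.0000 vs cont=5.0949 → 5.0949 [wait]  node(6,5) S=155.8308 payoff=0.0000 vs cont=0.0000 → 0.0000 [wait]  node(6,6) S=190.0109 payoff=0.0000 vs cont=0.0000 → 0.0000 [wait]  ⇒ S*(6)=104.8100
t_5: node(5,0) S=63.8395 payoff=62.1105 vs cont=61.5216 → 62.1105 [stop]  node(5,1) S=77.8422 payoff=48.1078 vs cont=47.5190 → 48.1078 [stop]  node(5,2) S=94.9161 payoff=31.0339 vs cont=30.4450 → 31.0339 [stop]  node(5,3) S=115.7352 payoff=10.2148 vs cont=13.0740 → 13.0740 [wait]  node(5,4) S=141.1206 payoff=0.0000 vs cont=2.5412 → 2.5412 [wait]  node(5,5) S=172.0742 payoff=0.0000 vs cont=0.0000 → 0.0000 [wait]  ⇒ S*(5)=94.9161
t_4: node(4,0) S=70.4940 payoff=55.4560 vs cont=54.8671 → 55.4560 [stop]  node(4,1) S=85.9563 payoff=39.9937 vs cont=39.4049 → 39.9937 [stop]  node(4,2) S=104.8100 payoff=21.1400 vs cont=21.9708 → 21.9708 [wait]  node(4,3) S=127.7991 payoff=0.0000 vs cont=7.7829 → 7.7829 [wait]  node(4,4) S=155.8308 payoff=0.0000 vs cont=1.2675 → 1.2675 [wait]  ⇒ S*(4)=85.9563
t_3: node(3,0) S=77.8422 payoff=48.1078 vs cont=47.5190 → 48.1078 [stop]  node(3,1) S=94.9161 payoff=31.0339 vs cont=30.8575 → 31.0339 [stop]  node(3,2) S=115.7352 payoff=10.2148 vs cont=14.8231 → 14.8231 [wait]  node(3,3) S=141.1206 payoff=0.0000 vs cont=4.5113 → 4.5113 [wait]  ⇒ S*(3)=94.9161
t_2: node(2,0) S=85.9563 payoff=39.9937 vs cont=39.4049 → 39.9937 [stop]  node(2,1) S=104.8100 payoff=21.1400 vs cont=22.8394 → 22.8394 [wait]  node(2,2) S=127.7991 payoff=0.0000 vs cont=9.6335 → 9.6335 [wait]  ⇒ S*(2)=85.9563
t_1: node(1,0) S=94.9161 payoff=31.0339 vs cont=31.2888 → 31.2888 [wait]  node(1,1) S=115.7352 payoff=10.2148 vs cont=16.1752 → 16.1752 [wait]  ⇒ S*(1)=-
t_0: node(0,0) S=104.8100 payoff=21.1400 vs cont=23.6379 → 23.6379 [wait]  ⇒ S*(0)=-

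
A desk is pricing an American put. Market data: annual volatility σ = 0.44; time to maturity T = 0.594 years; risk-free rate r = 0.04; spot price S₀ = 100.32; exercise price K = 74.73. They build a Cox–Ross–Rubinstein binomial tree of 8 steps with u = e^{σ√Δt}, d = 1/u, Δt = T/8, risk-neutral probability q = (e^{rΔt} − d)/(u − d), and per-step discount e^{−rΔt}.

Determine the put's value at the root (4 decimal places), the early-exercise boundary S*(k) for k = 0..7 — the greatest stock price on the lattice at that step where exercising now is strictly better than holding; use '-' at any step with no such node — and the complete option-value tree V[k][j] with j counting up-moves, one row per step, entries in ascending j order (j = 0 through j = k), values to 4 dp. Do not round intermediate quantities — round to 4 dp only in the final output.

Δt=0.07425, u=1.12738, d=0.88701, q=0.48244, disc=e^(-rΔt)=0.99703
k=8 terminal: V=max(K-S,0) → 36.2859 25.8682 12.6276 0.0000 0.0000 0.0000 0.0000 0.0000 0.0000
k=7: j=0 S=43.3411 intr=31.3889 cont=31.1673 V=31.3889[EX]; j=1 S=55.0857 intr=19.6443 cont=19.4227 V=19.6443[EX]; j=2 S=70.0129 intr=4.7171 cont=6.5162 V=6.5162[hold]; j=3 S=88.9852 intr=0.0000 cont=0.0000 V=0.0000[hold]; j=4 S=113.0986 intr=0.0000 cont=0.0000 V=0.0000[hold]; j=5 S=143.7463 intr=0.0000 cont=0.0000 V=0.0000[hold]; j=6 S=182.6990 intr=0.0000 cont=0.0000 V=0.0000[hold]; j=7 S=232.2071 intr=0.0000 cont=0.0000 V=0.0000[hold]  S*(7)=55.0857
k=6: j=0 S=48.8618 intr=25.8682 cont=25.6466 V=25.8682[EX]; j=1 S=62.1024 intr=12.6276 cont=13.2713 V=13.2713[hold]; j=2 S=78.9311 intr=0.0000 cont=3.3625 V=3.3625[hold]; j=3 S=100.3200 intr=0.0000 cont=0.0000 V=0.0000[hold]; j=4 S=127.5049 intr=0.0000 cont=0.0000 V=0.0000[hold]; j=5 S=162.0565 intr=0.0000 cont=0.0000 V=0.0000[hold]; j=6 S=205.9709 intr=0.0000 cont=0.0000 V=0.0000[hold]  S*(6)=48.8618
k=5: j=0 S=55.0857 intr=19.6443 cont=19.7323 V=19.7323[hold]; j=1 S=70.0129 intr=4.7171 cont=8.4658 V=8.4658[hold]; j=2 S=88.9852 intr=0.0000 cont=1.7352 V=1.7352[hold]; j=3 S=113.0986 intr=0.0000 cont=0.0000 V=0.0000[hold]; j=4 S=143.7463 intr=0.0000 cont=0.0000 V=0.0000[hold]; j=5 S=182.6990 intr=0.0000 cont=0.0000 V=0.0000[hold]  S*(5)=-
k=4: j=0 S=62.1024 intr=12.6276 cont=14.2545 V=14.2545[hold]; j=1 S=78.9311 intr=0.0000 cont=5.2032 V=5.2032[hold]; j=2 S=100.3200 intr=0.0000 cont=0.8954 V=0.8954[hold]; j=3 S=127.5049 intr=0.0000 cont=0.0000 V=0.0000[hold]; j=4 S=162.0565 intr=0.0000 cont=0.0000 V=0.0000[hold]  S*(4)=-
k=3: j=0 S=70.0129 intr=4.7171 cont=9.8585 V=9.8585[hold]; j=1 S=88.9852 intr=0.0000 cont=3.1157 V=3.1157[hold]; j=2 S=113.0986 intr=0.0000 cont=0.4620 V=0.4620[hold]; j=3 S=143.7463 intr=0.0000 cont=0.0000 V=0.0000[hold]  S*(3)=-
k=2: j=0 S=78.9311 intr=0.0000 cont=6.5859 V=6.5859[hold]; j=1 S=100.3200 intr=0.0000 cont=1.8300 V=1.8300[hold]; j=2 S=127.5049 intr=0.0000 cont=0.2384 V=0.2384[hold]  S*(2)=-
k=1: j=0 S=88.9852 intr=0.0000 cont=4.2788 V=4.2788[hold]; j=1 S=113.0986 intr=0.0000 cont=1.0590 V=1.0590[hold]  S*(1)=-
k=0: j=0 S=100.3200 intr=0.0000 cont=2.7174 V=2.7174[hold]  S*(0)=-

price = 2.7174
boundary = - - - - - - 48.8618 55.0857
tree:
2.7174
4.2788 1.0590
6.5859 1.8300 0.2384
9.8585 3.1157 0.4620 0.0000
14.2545 5.2032 0.8954 0.0000 0.0000
19.7323 8.4658 1.7352 0.0000 0.0000 0.0000
25.8682 13.2713 3.3625 0.0000 0.0000 0.0000 0.0000
31.3889 19.6443 6.5162 0.0000 0.0000 0.0000 0.0000 0.0000
36.2859 25.8682 12.6276 0.0000 0.0000 0.0000 0.0000 0.0000 0.0000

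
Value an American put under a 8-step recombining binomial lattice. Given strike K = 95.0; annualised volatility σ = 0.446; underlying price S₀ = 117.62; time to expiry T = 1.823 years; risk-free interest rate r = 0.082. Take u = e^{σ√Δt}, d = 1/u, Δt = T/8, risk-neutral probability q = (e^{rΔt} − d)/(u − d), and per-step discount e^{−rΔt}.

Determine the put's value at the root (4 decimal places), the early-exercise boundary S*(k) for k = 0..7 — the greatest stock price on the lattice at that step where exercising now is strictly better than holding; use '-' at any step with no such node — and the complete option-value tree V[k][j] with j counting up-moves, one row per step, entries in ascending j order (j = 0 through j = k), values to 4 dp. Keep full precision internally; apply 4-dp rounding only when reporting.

price = 11.0211
boundary = - - - - 50.1914 62.1001 50.1914 62.1001
tree:
11.0211
16.4035 5.8633
23.7336 9.4330 2.3872
33.2303 14.7981 4.2323 0.5656
44.8086 22.5013 7.3789 1.1321 0.0000
54.4336 32.8999 12.5833 2.2658 0.0000 0.0000
62.2128 44.8086 20.8115 4.5349 0.0000 0.0000 0.0000
68.5003 54.4336 32.8999 9.0763 0.0000 0.0000 0.0000 0.0000
73.5820 62.2128 44.8086 18.1657 0.0000 0.0000 0.0000 0.0000 0.0000

params: Δt=0.22787 u=1.23727 d=0.80823 q=0.49094 e^(-rΔt)=0.98149
t_8 payoffs: 73.5820 62.2128 44.8086 18.1657 0.0000 0.0000 0.0000 0.0000 0.0000
t_7: node(7,0) S=26.4997 payoff=68.5003 vs cont=66.7416 → 68.5003 [stop]  node(7,1) S=40.5664 payoff=54.4336 vs cont=52.6749 → 54.4336 [stop]  node(7,2) S=62.1001 payoff=32.8999 vs cont=31.1412 → 32.8999 [stop]  node(7,3) S=95.0645 payoff=0.0000 vs cont=9.0763 → 9.0763 [wait]  node(7,4) S=145.5272 payoff=0.0000 vs cont=0.0000 → 0.0000 [wait]  node(7,5) S=222.7768 payoff=0.0000 vs cont=0.0000 → 0.0000 [wait]  node(7,6) S=341.0324 payoff=0.0000 vs cont=0.0000 → 0.0000 [wait]  node(7,7) S=522.0613 payoff=0.0000 vs cont=0.0000 → 0.0000 [wait]  ⇒ S*(7)=62.1001
t_6: node(6,0) S=32.7872 payoff=62.2128 vs cont=60.4542 → 62.2128 [stop]  node(6,1) S=50.1914 payoff=44.8086 vs cont=43.0499 → 44.8086 [stop]  node(6,2) S=76.8343 payoff=18.1657 vs cont=20.8115 → 20.8115 [wait]  node(6,3) S=117.6200 payoff=0.0000 vs cont=4.5349 → 4.5349 [wait]  node(6,4) S=180.0557 payoff=0.0000 vs cont=0.0000 → 0.0000 [wait]  node(6,5) S=275.6340 payoff=0.0000 vs cont=0.0000 → 0.0000 [wait]  node(6,6) S=421.9477 payoff=0.0000 vs cont=0.0000 → 0.0000 [wait]  ⇒ S*(6)=50.1914
t_5: node(5,0) S=40.5664 payoff=54.4336 vs cont=52.6749 → 54.4336 [stop]  node(5,1) S=62.1001 payoff=32.8999 vs cont=32.4161 → 32.8999 [stop]  node(5,2) S=95.0645 payoff=0.0000 vs cont=12.5833 → 12.5833 [wait]  node(5,3) S=145.5272 payoff=0.0000 vs cont=2.2658 → 2.2658 [wait]  node(5,4) S=222.7768 payoff=0.0000 vs cont=0.0000 → 0.0000 [wait]  node(5,5) S=341.0324 payoff=0.0000 vs cont=0.0000 → 0.0000 [wait]  ⇒ S*(5)=62.1001
t_4: node(4,0) S=50.1914 payoff=44.8086 vs cont=43.0499 → 44.8086 [stop]  node(4,1) S=76.8343 payoff=18.1657 vs cont=22.5013 → 22.5013 [wait]  node(4,2) S=117.6200 payoff=0.0000 vs cont=7.3789 → 7.3789 [wait]  node(4,3) S=180.0557 payoff=0.0000 vs cont=1.1321 → 1.1321 [wait]  node(4,4) S=275.6340 payoff=0.0000 vs cont=0.0000 → 0.0000 [wait]  ⇒ S*(4)=50.1914
t_3: node(3,0) S=62.1001 payoff=32.8999 vs cont=33.2303 → 33.2303 [wait]  node(3,1) S=95.0645 payoff=0.0000 vs cont=14.7981 → 14.7981 [wait]  node(3,2) S=145.5272 payoff=0.0000 vs cont=4.2323 → 4.2323 [wait]  node(3,3) S=222.7768 payoff=0.0000 vs cont=0.5656 → 0.5656 [wait]  ⇒ S*(3)=-
t_2: node(2,0) S=76.8343 payoff=18.1657 vs cont=23.7336 → 23.7336 [wait]  node(2,1) S=117.6200 payoff=0.0000 vs cont=9.4330 → 9.4330 [wait]  node(2,2) S=180.0557 payoff=0.0000 vs cont=2.3872 → 2.3872 [wait]  ⇒ S*(2)=-
t_1: node(1,0) S=95.0645 payoff=0.0000 vs cont=16.4035 → 16.4035 [wait]  node(1,1) S=145.5272 payoff=0.0000 vs cont=5.8633 → 5.8633 [wait]  ⇒ S*(1)=-
t_0: node(0,0) S=117.6200 payoff=0.0000 vs cont=11.0211 → 11.0211 [wait]  ⇒ S*(0)=-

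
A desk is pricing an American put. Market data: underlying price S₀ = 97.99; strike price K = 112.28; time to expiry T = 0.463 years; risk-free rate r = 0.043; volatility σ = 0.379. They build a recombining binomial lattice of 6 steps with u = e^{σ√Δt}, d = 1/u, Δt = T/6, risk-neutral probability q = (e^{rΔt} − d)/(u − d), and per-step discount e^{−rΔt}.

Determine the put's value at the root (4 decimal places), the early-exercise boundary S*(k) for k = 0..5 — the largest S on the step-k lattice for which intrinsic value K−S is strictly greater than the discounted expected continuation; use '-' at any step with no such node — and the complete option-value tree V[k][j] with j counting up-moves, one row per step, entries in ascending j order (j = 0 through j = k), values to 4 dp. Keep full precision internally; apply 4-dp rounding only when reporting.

Δt=0.07717, u=1.11102, d=0.90007, q=0.48946, disc=e^(-rΔt)=0.99669
k=6 terminal: V=max(K-S,0) → 60.1796 47.9686 32.8956 14.2900 0.0000 0.0000 0.0000
k=5: j=0 S=57.8848 intr=54.3952 cont=54.0232 V=54.3952[EX]; j=1 S=71.4515 intr=40.8285 cont=40.4565 V=40.8285[EX]; j=2 S=88.1979 intr=24.0821 cont=23.7101 V=24.0821[EX]; j=3 S=108.8692 intr=3.4108 cont=7.2715 V=7.2715[hold]; j=4 S=134.3853 intr=0.0000 cont=0.0000 V=0.0000[hold]; j=5 S=165.8818 intr=0.0000 cont=0.0000 V=0.0000[hold]  S*(5)=88.1979
k=4: j=0 S=64.3114 intr=47.9686 cont=47.5966 V=47.9686[EX]; j=1 S=79.3844 intr=32.8956 cont=32.5237 V=32.8956[EX]; j=2 S=97.9900 intr=14.2900 cont=15.8014 V=15.8014[hold]; j=3 S=120.9563 intr=0.0000 cont=3.7001 V=3.7001[hold]; j=4 S=149.3053 intr=0.0000 cont=0.0000 V=0.0000[hold]  S*(4)=79.3844
k=3: j=0 S=71.4515 intr=40.8285 cont=40.4565 V=40.8285[EX]; j=1 S=88.1979 intr=24.0821 cont=24.4475 V=24.4475[hold]; j=2 S=108.8692 intr=3.4108 cont=9.8456 V=9.8456[hold]; j=3 S=134.3853 intr=0.0000 cont=1.8828 V=1.8828[hold]  S*(3)=71.4515
k=2: j=0 S=79.3844 intr=32.8956 cont=32.7019 V=32.8956[EX]; j=1 S=97.9900 intr=14.2900 cont=17.2431 V=17.2431[hold]; j=2 S=120.9563 intr=0.0000 cont=5.9284 V=5.9284[hold]  S*(2)=79.3844
k=1: j=0 S=88.1979 intr=24.0821 cont=25.1508 V=25.1508[hold]; j=1 S=108.8692 intr=3.4108 cont=11.6663 V=11.6663[hold]  S*(1)=-
k=0: j=0 S=97.9900 intr=14.2900 cont=18.4892 V=18.4892[hold]  S*(0)=-

price = 18.4892
boundary = - - 79.3844 71.4515 79.3844 88.1979
tree:
18.4892
25.1508 11.6663
32.8956 17.2431 5.9284
40.8285 24.4475 9.8456 1.8828
47.9686 32.8956 15.8014 3.7001 0.0000
54.3952 40.8285 24.0821 7.2715 0.0000 0.0000
60.1796 47.9686 32.8956 14.2900 0.0000 0.0000 0.0000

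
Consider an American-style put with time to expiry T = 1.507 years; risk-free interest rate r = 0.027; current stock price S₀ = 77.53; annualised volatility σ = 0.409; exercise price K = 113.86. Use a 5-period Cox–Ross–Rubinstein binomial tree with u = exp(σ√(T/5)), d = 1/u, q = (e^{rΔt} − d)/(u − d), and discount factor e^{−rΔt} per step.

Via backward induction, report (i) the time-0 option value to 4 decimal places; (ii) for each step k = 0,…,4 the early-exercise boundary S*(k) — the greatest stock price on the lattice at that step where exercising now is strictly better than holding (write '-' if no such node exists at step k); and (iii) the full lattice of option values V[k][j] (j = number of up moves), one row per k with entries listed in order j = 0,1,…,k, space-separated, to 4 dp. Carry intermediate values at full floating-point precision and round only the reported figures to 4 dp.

Δt=0.30140  u=1.25175  d=0.79888  q=0.46214  discount=0.99190
step 5 (expiry): payoffs max(K−S,0) = 88.6318 74.3307 51.9226 16.8120 0.0000 0.0000
step 4: (k=4,j=0): S=31.5793, (K−S)⁺=82.2807, hold=81.3579 ⇒ V=82.2807 exercise | (k=4,j=1): S=49.4807, (K−S)⁺=64.3793, hold=63.4564 ⇒ V=64.3793 exercise | (k=4,j=2): S=77.5300, (K−S)⁺=36.3300, hold=35.4072 ⇒ V=36.3300 exercise | (k=4,j=3): S=121.4796, (K−S)⁺=0.0000, hold=8.9692 ⇒ V=8.9692 continue | (k=4,j=4): S=190.3430, (K−S)⁺=0.0000, hold=0.0000 ⇒ V=0.0000 continue  boundary S*=77.5300
step 3: (k=3,j=0): S=39.5293, (K−S)⁺=74.3307, hold=73.4079 ⇒ V=74.3307 exercise | (k=3,j=1): S=61.9374, (K−S)⁺=51.9226, hold=50.9998 ⇒ V=51.9226 exercise | (k=3,j=2): S=97.0480, (K−S)⁺=16.8120, hold=23.4934 ⇒ V=23.4934 continue | (k=3,j=3): S=152.0618, (K−S)⁺=0.0000, hold=4.7850 ⇒ V=4.7850 continue  boundary S*=61.9374
step 2: (k=2,j=0): S=49.4807, (K−S)⁺=64.3793, hold=63.4564 ⇒ V=64.3793 exercise | (k=2,j=1): S=77.5300, (K−S)⁺=36.3300, hold=38.4699 ⇒ V=38.4699 continue | (k=2,j=2): S=121.4796, (K−S)⁺=0.0000, hold=14.7272 ⇒ V=14.7272 continue  boundary S*=49.4807
step 1: (k=1,j=0): S=61.9374, (K−S)⁺=51.9226, hold=51.9807 ⇒ V=51.9807 continue | (k=1,j=1): S=97.0480, (K−S)⁺=16.8120, hold=27.2745 ⇒ V=27.2745 continue  boundary S*=-
step 0: (k=0,j=0): S=77.5300, (K−S)⁺=36.3300, hold=40.2342 ⇒ V=40.2342 continue  boundary S*=-

price = 40.2342
boundary = - - 49.4807 61.9374 77.5300
tree:
40.2342
51.9807 27.2745
64.3793 38.4699 14.7272
74.3307 51.9226 23.4934 4.7850
82.2807 64.3793 36.3300 8.9692 0.0000
88.6318 74.3307 51.9226 16.8120 0.0000 0.0000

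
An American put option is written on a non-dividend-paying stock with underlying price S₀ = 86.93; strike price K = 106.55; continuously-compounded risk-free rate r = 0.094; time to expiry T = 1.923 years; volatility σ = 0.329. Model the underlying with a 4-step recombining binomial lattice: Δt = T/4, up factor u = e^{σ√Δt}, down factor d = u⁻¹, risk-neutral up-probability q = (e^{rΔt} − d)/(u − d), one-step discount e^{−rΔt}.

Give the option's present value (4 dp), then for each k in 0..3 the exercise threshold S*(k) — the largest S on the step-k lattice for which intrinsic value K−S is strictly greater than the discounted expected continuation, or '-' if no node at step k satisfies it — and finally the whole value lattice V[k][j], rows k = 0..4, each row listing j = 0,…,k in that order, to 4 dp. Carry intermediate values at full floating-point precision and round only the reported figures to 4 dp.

params: Δt=0.48075 u=1.25623 d=0.79603 q=0.54367 e^(-rΔt)=0.95582
t_4 payoffs: 71.6447 51.4653 19.6200 0.0000 0.0000
t_3: node(3,0) S=43.8492 payoff=62.7008 vs cont=57.9930 → 62.7008 [stop]  node(3,1) S=69.1991 payoff=37.3509 vs cont=32.6431 → 37.3509 [stop]  node(3,2) S=109.2042 payoff=0.0000 vs cont=8.5576 → 8.5576 [wait]  node(3,3) S=172.3368 payoff=0.0000 vs cont=0.0000 → 0.0000 [wait]  ⇒ S*(3)=69.1991
t_2: node(2,0) S=55.0847 payoff=51.4653 vs cont=46.7575 → 51.4653 [stop]  node(2,1) S=86.9300 payoff=19.6200 vs cont=20.7383 → 20.7383 [wait]  node(2,2) S=137.1856 payoff=0.0000 vs cont=3.7326 → 3.7326 [wait]  ⇒ S*(2)=55.0847
t_1: node(1,0) S=69.1991 payoff=37.3509 vs cont=33.2242 → 37.3509 [stop]  node(1,1) S=109.2042 payoff=0.0000 vs cont=10.9850 → 10.9850 [wait]  ⇒ S*(1)=69.1991
t_0: node(0,0) S=86.9300 payoff=19.6200 vs cont=21.9997 → 21.9997 [wait]  ⇒ S*(0)=-

price = 21.9997
boundary = - 69.1991 55.0847 69.1991
tree:
21.9997
37.3509 10.9850
51.4653 20.7383 3.7326
62.7008 37.3509 8.5576 0.0000
71.6447 51.4653 19.6200 0.0000 0.0000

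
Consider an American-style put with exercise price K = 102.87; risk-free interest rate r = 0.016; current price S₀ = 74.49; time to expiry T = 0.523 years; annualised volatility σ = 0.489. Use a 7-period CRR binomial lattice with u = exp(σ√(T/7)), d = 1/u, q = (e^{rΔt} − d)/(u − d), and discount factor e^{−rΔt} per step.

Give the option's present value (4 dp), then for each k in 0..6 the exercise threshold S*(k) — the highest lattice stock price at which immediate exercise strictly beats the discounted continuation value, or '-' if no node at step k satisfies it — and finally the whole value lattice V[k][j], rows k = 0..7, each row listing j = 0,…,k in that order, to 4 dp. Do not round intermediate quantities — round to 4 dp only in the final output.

Δt=0.07471  u=1.14301  d=0.87488  q=0.47110  discount=0.99881
step 7 (expiry): payoffs max(K−S,0) = 73.6450 64.6885 52.9872 37.6998 17.7274 0.0000 0.0000 0.0000
step 6: (k=6,j=0): S=33.4044, (K−S)⁺=69.4656, hold=69.3427 ⇒ V=69.4656 exercise | (k=6,j=1): S=43.6417, (K−S)⁺=59.2283, hold=59.1054 ⇒ V=59.2283 exercise | (k=6,j=2): S=57.0164, (K−S)⁺=45.8536, hold=45.7307 ⇒ V=45.8536 exercise | (k=6,j=3): S=74.4900, (K−S)⁺=28.3800, hold=28.2571 ⇒ V=28.3800 exercise | (k=6,j=4): S=97.3186, (K−S)⁺=5.5514, hold=9.3649 ⇒ V=9.3649 continue | (k=6,j=5): S=127.1435, (K−S)⁺=0.0000, hold=0.0000 ⇒ V=0.0000 continue | (k=6,j=6): S=166.1086, (K−S)⁺=0.0000, hold=0.0000 ⇒ V=0.0000 continue  boundary S*=74.4900
step 5: (k=5,j=0): S=38.1815, (K−S)⁺=64.6885, hold=64.5656 ⇒ V=64.6885 exercise | (k=5,j=1): S=49.8828, (K−S)⁺=52.9872, hold=52.8643 ⇒ V=52.9872 exercise | (k=5,j=2): S=65.1702, (K−S)⁺=37.6998, hold=37.5769 ⇒ V=37.6998 exercise | (k=5,j=3): S=85.1426, (K−S)⁺=17.7274, hold=19.3989 ⇒ V=19.3989 continue | (k=5,j=4): S=111.2359, (K−S)⁺=0.0000, hold=4.9472 ⇒ V=4.9472 continue | (k=5,j=5): S=145.3259, (K−S)⁺=0.0000, hold=0.0000 ⇒ V=0.0000 continue  boundary S*=65.1702
step 4: (k=4,j=0): S=43.6417, (K−S)⁺=59.2283, hold=59.1054 ⇒ V=59.2283 exercise | (k=4,j=1): S=57.0164, (K−S)⁺=45.8536, hold=45.7307 ⇒ V=45.8536 exercise | (k=4,j=2): S=74.4900, (K−S)⁺=28.3800, hold=29.0436 ⇒ V=29.0436 continue | (k=4,j=3): S=97.3186, (K−S)⁺=5.5514, hold=12.5757 ⇒ V=12.5757 continue | (k=4,j=4): S=127.1435, (K−S)⁺=0.0000, hold=2.6135 ⇒ V=2.6135 continue  boundary S*=57.0164
step 3: (k=3,j=0): S=49.8828, (K−S)⁺=52.9872, hold=52.8643 ⇒ V=52.9872 exercise | (k=3,j=1): S=65.1702, (K−S)⁺=37.6998, hold=37.8892 ⇒ V=37.8892 continue | (k=3,j=2): S=85.1426, (K−S)⁺=17.7274, hold=21.2602 ⇒ V=21.2602 continue | (k=3,j=3): S=111.2359, (K−S)⁺=0.0000, hold=7.8731 ⇒ V=7.8731 continue  boundary S*=49.8828
step 2: (k=2,j=0): S=57.0164, (K−S)⁺=45.8536, hold=45.8198 ⇒ V=45.8536 exercise | (k=2,j=1): S=74.4900, (K−S)⁺=28.3800, hold=30.0194 ⇒ V=30.0194 continue | (k=2,j=2): S=97.3186, (K−S)⁺=5.5514, hold=14.9358 ⇒ V=14.9358 continue  boundary S*=57.0164
step 1: (k=1,j=0): S=65.1702, (K−S)⁺=37.6998, hold=38.3483 ⇒ V=38.3483 continue | (k=1,j=1): S=85.1426, (K−S)⁺=17.7274, hold=22.8862 ⇒ V=22.8862 continue  boundary S*=-
step 0: (k=0,j=0): S=74.4900, (K−S)⁺=28.3800, hold=31.0271 ⇒ V=31.0271 continue  boundary S*=-

price = 31.0271
boundary = - - 57.0164 49.8828 57.0164 65.1702 74.4900
tree:
31.0271
38.3483 22.8862
45.8536 30.0194 14.9358
52.9872 37.8892 21.2602 7.8731
59.2283 45.8536 29.0436 12.5757 2.6135
64.6885 52.9872 37.6998 19.3989 4.9472 0.0000
69.4656 59.2283 45.8536 28.3800 9.3649 0.0000 0.0000
73.6450 64.6885 52.9872 37.6998 17.7274 0.0000 0.0000 0.0000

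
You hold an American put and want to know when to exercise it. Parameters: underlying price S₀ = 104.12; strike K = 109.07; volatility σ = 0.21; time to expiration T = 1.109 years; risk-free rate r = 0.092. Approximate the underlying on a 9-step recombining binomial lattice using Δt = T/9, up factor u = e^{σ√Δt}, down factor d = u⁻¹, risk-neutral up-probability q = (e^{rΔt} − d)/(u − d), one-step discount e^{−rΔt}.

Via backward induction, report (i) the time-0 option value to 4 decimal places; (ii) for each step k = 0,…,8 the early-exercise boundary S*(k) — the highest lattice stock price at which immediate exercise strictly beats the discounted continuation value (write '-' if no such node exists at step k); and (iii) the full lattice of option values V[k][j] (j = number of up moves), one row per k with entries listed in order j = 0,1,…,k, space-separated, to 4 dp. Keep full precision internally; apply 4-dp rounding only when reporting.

params: Δt=0.12322 u=1.07650 d=0.92894 q=0.55884 e^(-rΔt)=0.98873
t_9 payoffs: 55.4406 46.9213 37.0487 25.6077 12.3493 0.0000 0.0000 0.0000 0.0000 0.0000
t_8: node(8,0) S=57.7321 payoff=51.3379 vs cont=50.1084 → 51.3379 [stop]  node(8,1) S=66.9031 payoff=42.1669 vs cont=40.9374 → 42.1669 [stop]  node(8,2) S=77.5311 payoff=31.5389 vs cont=30.3095 → 31.5389 [stop]  node(8,3) S=89.8473 payoff=19.2227 vs cont=17.9932 → 19.2227 [stop]  node(8,4) S=104.1200 payoff=4.9500 vs cont=5.3866 → 5.3866 [wait]  node(8,5) S=120.6600 payoff=0.0000 vs cont=0.0000 → 0.0000 [wait]  node(8,6) S=139.8275 payoff=0.0000 vs cont=0.0000 → 0.0000 [wait]  node(8,7) S=162.0398 payoff=0.0000 vs cont=0.0000 → 0.0000 [wait]  node(8,8) S=187.7807 payoff=0.0000 vs cont=0.0000 → 0.0000 [wait]  ⇒ S*(8)=89.8473
t_7: node(7,0) S=62.1487 payoff=46.9213 vs cont=45.6918 → 46.9213 [stop]  node(7,1) S=72.0213 payoff=37.0487 vs cont=35.8192 → 37.0487 [stop]  node(7,2) S=83.4623 payoff=25.6077 vs cont=24.3782 → 25.6077 [stop]  node(7,3) S=96.7207 payoff=12.3493 vs cont=11.3610 → 12.3493 [stop]  node(7,4) S=112.0853 payoff=0.0000 vs cont=2.3496 → 2.3496 [wait]  node(7,5) S=129.8907 payoff=0.0000 vs cont=0.0000 → 0.0000 [wait]  node(7,6) S=150.5245 payoff=0.0000 vs cont=0.0000 → 0.0000 [wait]  node(7,7) S=174.4361 payoff=0.0000 vs cont=0.0000 → 0.0000 [wait]  ⇒ S*(7)=96.7207
t_6: node(6,0) S=66.9031 payoff=42.1669 vs cont=40.9374 → 42.1669 [stop]  node(6,1) S=77.5311 payoff=31.5389 vs cont=30.3095 → 31.5389 [stop]  node(6,2) S=89.8473 payoff=19.2227 vs cont=17.9932 → 19.2227 [stop]  node(6,3) S=104.1200 payoff=4.9500 vs cont=6.6848 → 6.6848 [wait]  node(6,4) S=120.6600 payoff=0.0000 vs cont=1.0249 → 1.0249 [wait]  node(6,5) S=139.8275 payoff=0.0000 vs cont=0.0000 → 0.0000 [wait]  node(6,6) S=162.0398 payoff=0.0000 vs cont=0.0000 → 0.0000 [wait]  ⇒ S*(6)=89.8473
t_5: node(5,0) S=72.0213 payoff=37.0487 vs cont=35.8192 → 37.0487 [stop]  node(5,1) S=83.4623 payoff=25.6077 vs cont=24.3782 → 25.6077 [stop]  node(5,2) S=96.7207 payoff=12.3493 vs cont=12.0784 → 12.3493 [stop]  node(5,3) S=112.0853 payoff=0.0000 vs cont=3.4821 → 3.4821 [wait]  node(5,4) S=129.8907 payoff=0.0000 vs cont=0.4470 → 0.4470 [wait]  node(5,5) S=150.5245 payoff=0.0000 vs cont=0.0000 → 0.0000 [wait]  ⇒ S*(5)=96.7207
t_4: node(4,0) S=77.5311 payoff=31.5389 vs cont=30.3095 → 31.5389 [stop]  node(4,1) S=89.8473 payoff=19.2227 vs cont=17.9932 → 19.2227 [stop]  node(4,2) S=104.1200 payoff=4.9500 vs cont=7.3106 → 7.3106 [wait]  node(4,3) S=120.6600 payoff=0.0000 vs cont=1.7659 → 1.7659 [wait]  node(4,4) S=139.8275 payoff=0.0000 vs cont=0.1950 → 0.1950 [wait]  ⇒ S*(4)=89.8473
t_3: node(3,0) S=83.4623 payoff=25.6077 vs cont=24.3782 → 25.6077 [stop]  node(3,1) S=96.7207 payoff=12.3493 vs cont=12.4241 → 12.4241 [wait]  node(3,2) S=112.0853 payoff=0.0000 vs cont=4.1645 → 4.1645 [wait]  node(3,3) S=129.8907 payoff=0.0000 vs cont=0.8780 → 0.8780 [wait]  ⇒ S*(3)=83.4623
t_2: node(2,0) S=89.8473 payoff=19.2227 vs cont=18.0346 → 19.2227 [stop]  node(2,1) S=104.1200 payoff=4.9500 vs cont=7.7203 → 7.7203 [wait]  node(2,2) S=120.6600 payoff=0.0000 vs cont=2.3016 → 2.3016 [wait]  ⇒ S*(2)=89.8473
t_1: node(1,0) S=96.7207 payoff=12.3493 vs cont=12.6505 → 12.6505 [wait]  node(1,1) S=112.0853 payoff=0.0000 vs cont=4.6392 → 4.6392 [wait]  ⇒ S*(1)=-
t_0: node(0,0) S=104.1200 payoff=4.9500 vs cont=8.0814 → 8.0814 [wait]  ⇒ S*(0)=-

price = 8.0814
boundary = - - 89.8473 83.4623 89.8473 96.7207 89.8473 96.7207 89.8473
tree:
8.0814
12.6505 4.6392
19.2227 7.7203 2.3016
25.6077 12.4241 4.1645 0.8780
31.5389 19.2227 7.3106 1.7659 0.1950
37.0487 25.6077 12.3493 3.4821 0.4470 0.0000
42.1669 31.5389 19.2227 6.6848 1.0249 0.0000 0.0000
46.9213 37.0487 25.6077 12.3493 2.3496 0.0000 0.0000 0.0000
51.3379 42.1669 31.5389 19.2227 5.3866 0.0000 0.0000 0.0000 0.0000
55.4406 46.9213 37.0487 25.6077 12.3493 0.0000 0.0000 0.0000 0.0000 0.0000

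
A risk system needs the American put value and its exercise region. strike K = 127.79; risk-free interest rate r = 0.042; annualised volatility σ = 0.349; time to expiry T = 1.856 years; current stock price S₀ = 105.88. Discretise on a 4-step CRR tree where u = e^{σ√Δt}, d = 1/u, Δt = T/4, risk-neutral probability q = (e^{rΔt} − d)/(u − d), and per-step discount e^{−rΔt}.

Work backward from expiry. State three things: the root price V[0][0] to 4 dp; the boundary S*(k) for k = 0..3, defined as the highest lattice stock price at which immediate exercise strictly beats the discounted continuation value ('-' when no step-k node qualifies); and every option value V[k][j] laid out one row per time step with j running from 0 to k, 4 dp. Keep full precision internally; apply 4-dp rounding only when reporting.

price = 30.6073
boundary = - - 65.8149 83.4774
tree:
30.6073
44.6196 16.7893
61.9751 27.7787 5.6576
75.9005 44.3126 11.1336 0.0000
86.8796 61.9751 21.9100 0.0000 0.0000

Δt=0.46400, u=1.26837, d=0.78842, q=0.48185, disc=e^(-rΔt)=0.98070
k=4 terminal: V=max(K-S,0) → 86.8796 61.9751 21.9100 0.0000 0.0000
k=3: j=0 S=51.8895 intr=75.9005 cont=73.4343 V=75.9005[EX]; j=1 S=83.4774 intr=44.3126 cont=41.8463 V=44.3126[EX]; j=2 S=134.2947 intr=0.0000 cont=11.1336 V=11.1336[hold]; j=3 S=216.0472 intr=0.0000 cont=0.0000 V=0.0000[hold]  S*(3)=83.4774
k=2: j=0 S=65.8149 intr=61.9751 cont=59.5089 V=61.9751[EX]; j=1 S=105.8800 intr=21.9100 cont=27.7787 V=27.7787[hold]; j=2 S=170.3350 intr=0.0000 cont=5.6576 V=5.6576[hold]  S*(2)=65.8149
k=1: j=0 S=83.4774 intr=44.3126 cont=44.6196 V=44.6196[hold]; j=1 S=134.2947 intr=0.0000 cont=16.7893 V=16.7893[hold]  S*(1)=-
k=0: j=0 S=105.8800 intr=21.9100 cont=30.6073 V=30.6073[hold]  S*(0)=-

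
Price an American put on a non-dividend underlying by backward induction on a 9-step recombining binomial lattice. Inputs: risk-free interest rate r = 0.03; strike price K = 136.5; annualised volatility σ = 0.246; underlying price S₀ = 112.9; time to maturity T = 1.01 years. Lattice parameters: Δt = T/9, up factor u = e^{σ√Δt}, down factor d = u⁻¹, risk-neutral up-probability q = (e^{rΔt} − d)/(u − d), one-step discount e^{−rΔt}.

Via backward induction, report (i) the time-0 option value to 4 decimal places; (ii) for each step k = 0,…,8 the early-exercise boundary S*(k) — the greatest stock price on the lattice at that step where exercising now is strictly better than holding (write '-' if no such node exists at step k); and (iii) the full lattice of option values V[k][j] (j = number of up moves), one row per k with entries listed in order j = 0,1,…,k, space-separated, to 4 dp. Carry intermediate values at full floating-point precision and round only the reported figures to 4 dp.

params: Δt=0.11222 u=1.08590 d=0.92090 q=0.49985 e^(-rΔt)=0.99664
t_9 payoffs: 82.7243 73.0889 61.7269 48.3292 32.5309 13.9019 0.0000 0.0000 0.0000 0.0000
t_8: node(8,0) S=58.3950 payoff=78.1050 vs cont=77.6462 → 78.1050 [stop]  node(8,1) S=68.8581 payoff=67.6419 vs cont=67.1831 → 67.6419 [stop]  node(8,2) S=81.1960 payoff=55.3040 vs cont=54.8452 → 55.3040 [stop]  node(8,3) S=95.7446 payoff=40.7554 vs cont=40.2966 → 40.7554 [stop]  node(8,4) S=112.9000 payoff=23.6000 vs cont=23.1412 → 23.6000 [stop]  node(8,5) S=133.1292 payoff=3.3708 vs cont=6.9297 → 6.9297 [wait]  node(8,6) S=156.9831 payoff=0.0000 vs cont=0.0000 → 0.0000 [wait]  node(8,7) S=185.1111 payoff=0.0000 vs cont=0.0000 → 0.0000 [wait]  node(8,8) S=218.2791 payoff=0.0000 vs cont=0.0000 → 0.0000 [wait]  ⇒ S*(8)=112.9000
t_7: node(7,0) S=63.4111 payoff=73.0889 vs cont=72.6301 → 73.0889 [stop]  node(7,1) S=74.7731 payoff=61.7269 vs cont=61.2682 → 61.7269 [stop]  node(7,2) S=88.1708 payoff=48.3292 vs cont=47.8705 → 48.3292 [stop]  node(7,3) S=103.9691 payoff=32.5309 vs cont=32.0721 → 32.5309 [stop]  node(7,4) S=122.5981 payoff=13.9019 vs cont=15.2161 → 15.2161 [wait]  node(7,5) S=144.5650 payoff=0.0000 vs cont=3.4543 → 3.4543 [wait]  node(7,6) S=170.4680 payoff=0.0000 vs cont=0.0000 → 0.0000 [wait]  node(7,7) S=201.0121 payoff=0.0000 vs cont=0.0000 → 0.0000 [wait]  ⇒ S*(7)=103.9691
t_6: node(6,0) S=68.8581 payoff=67.6419 vs cont=67.1831 → 67.6419 [stop]  node(6,1) S=81.1960 payoff=55.3040 vs cont=54.8452 → 55.3040 [stop]  node(6,2) S=95.7446 payoff=40.7554 vs cont=40.2966 → 40.7554 [stop]  node(6,3) S=112.9000 payoff=23.6000 vs cont=23.7959 → 23.7959 [wait]  node(6,4) S=133.1292 payoff=3.3708 vs cont=9.3056 → 9.3056 [wait]  node(6,5) S=156.9831 payoff=0.0000 vs cont=1.7219 → 1.7219 [wait]  node(6,6) S=185.1111 payoff=0.0000 vs cont=0.0000 → 0.0000 [wait]  ⇒ S*(6)=95.7446
t_5: node(5,0) S=74.7731 payoff=61.7269 vs cont=61.2682 → 61.7269 [stop]  node(5,1) S=88.1708 payoff=48.3292 vs cont=47.8705 → 48.3292 [stop]  node(5,2) S=103.9691 payoff=32.5309 vs cont=32.1697 → 32.5309 [stop]  node(5,3) S=122.5981 payoff=13.9019 vs cont=16.4973 → 16.4973 [wait]  node(5,4) S=144.5650 payoff=0.0000 vs cont=5.4963 → 5.4963 [wait]  node(5,5) S=170.4680 payoff=0.0000 vs cont=0.8583 → 0.8583 [wait]  ⇒ S*(5)=103.9691
t_4: node(4,0) S=81.1960 payoff=55.3040 vs cont=54.8452 → 55.3040 [stop]  node(4,1) S=95.7446 payoff=40.7554 vs cont=40.2966 → 40.7554 [stop]  node(4,2) S=112.9000 payoff=23.6000 vs cont=24.4342 → 24.4342 [wait]  node(4,3) S=133.1292 payoff=3.3708 vs cont=10.9615 → 10.9615 [wait]  node(4,4) S=156.9831 payoff=0.0000 vs cont=3.1673 → 3.1673 [wait]  ⇒ S*(4)=95.7446
t_3: node(3,0) S=88.1708 payoff=48.3292 vs cont=47.8705 → 48.3292 [stop]  node(3,1) S=103.9691 payoff=32.5309 vs cont=32.4877 → 32.5309 [stop]  node(3,2) S=122.5981 payoff=13.9019 vs cont=17.6404 → 17.6404 [wait]  node(3,3) S=144.5650 payoff=0.0000 vs cont=7.0419 → 7.0419 [wait]  ⇒ S*(3)=103.9691
t_2: node(2,0) S=95.7446 payoff=40.7554 vs cont=40.2966 → 40.7554 [stop]  node(2,1) S=112.9000 payoff=23.6000 vs cont=25.0036 → 25.0036 [wait]  node(2,2) S=133.1292 payoff=3.3708 vs cont=12.3013 → 12.3013 [wait]  ⇒ S*(2)=95.7446
t_1: node(1,0) S=103.9691 payoff=32.5309 vs cont=32.7714 → 32.7714 [wait]  node(1,1) S=122.5981 payoff=13.9019 vs cont=18.5917 → 18.5917 [wait]  ⇒ S*(1)=-
t_0: node(0,0) S=112.9000 payoff=23.6000 vs cont=25.5974 → 25.5974 [wait]  ⇒ S*(0)=-

price = 25.5974
boundary = - - 95.7446 103.9691 95.7446 103.9691 95.7446 103.9691 112.9000
tree:
25.5974
32.7714 18.5917
40.7554 25.0036 12.3013
48.3292 32.5309 17.6404 7.0419
55.3040 40.7554 24.4342 10.9615 3.1673
61.7269 48.3292 32.5309 16.4973 5.4963 0.8583
67.6419 55.3040 40.7554 23.7959 9.3056 1.7219 0.0000
73.0889 61.7269 48.3292 32.5309 15.2161 3.4543 0.0000 0.0000
78.1050 67.6419 55.3040 40.7554 23.6000 6.9297 0.0000 0.0000 0.0000
82.7243 73.0889 61.7269 48.3292 32.5309 13.9019 0.0000 0.0000 0.0000 0.0000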